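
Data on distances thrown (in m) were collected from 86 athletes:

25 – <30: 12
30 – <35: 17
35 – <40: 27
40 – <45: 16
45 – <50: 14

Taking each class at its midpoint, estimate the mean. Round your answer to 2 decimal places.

Midpoints: 27.5, 32.5, 37.5, 42.5, 47.5
Σfm = 12×27.5 + 17×32.5 + 27×37.5 + 16×42.5 + 14×47.5 = 3240
n = Σf = 86
Mean = 3240 / 86 = 37.6744

37.67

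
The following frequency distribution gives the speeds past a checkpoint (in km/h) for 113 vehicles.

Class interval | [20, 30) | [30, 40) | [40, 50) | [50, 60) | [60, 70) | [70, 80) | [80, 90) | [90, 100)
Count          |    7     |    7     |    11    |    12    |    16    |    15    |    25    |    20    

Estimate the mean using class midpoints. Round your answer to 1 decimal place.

68.7

Midpoints: 25, 35, 45, 55, 65, 75, 85, 95
Σfm = 7×25 + 7×35 + 11×45 + 12×55 + 16×65 + 15×75 + 25×85 + 20×95 = 7765
n = Σf = 113
Mean = 7765 / 113 = 68.7168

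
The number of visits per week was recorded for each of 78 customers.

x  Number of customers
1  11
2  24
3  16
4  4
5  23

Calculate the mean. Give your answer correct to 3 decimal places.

Values: 1, 2, 3, 4, 5
Σfx = 11×1 + 24×2 + 16×3 + 4×4 + 23×5 = 238
n = Σf = 78
Mean = 238 / 78 = 3.0513

3.051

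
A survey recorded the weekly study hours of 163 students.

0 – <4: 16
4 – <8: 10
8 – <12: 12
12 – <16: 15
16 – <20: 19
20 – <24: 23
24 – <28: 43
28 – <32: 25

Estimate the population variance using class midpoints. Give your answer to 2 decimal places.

79.81

Midpoints: 2, 6, 10, 14, 18, 22, 26, 30
n = 163, Σfm = 3138, mean = 19.2515
Σfm² = 73420
Σf(m − x̄)² = Σfm² − (Σfm)²/n = 73420 − 3138²/163 = 13008.6871
Population variance = 13008.6871 / 163 = 79.8079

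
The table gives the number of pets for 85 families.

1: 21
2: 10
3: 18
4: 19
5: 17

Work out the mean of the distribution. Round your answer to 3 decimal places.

Values: 1, 2, 3, 4, 5
Σfx = 21×1 + 10×2 + 18×3 + 19×4 + 17×5 = 256
n = Σf = 85
Mean = 256 / 85 = 3.0118

3.012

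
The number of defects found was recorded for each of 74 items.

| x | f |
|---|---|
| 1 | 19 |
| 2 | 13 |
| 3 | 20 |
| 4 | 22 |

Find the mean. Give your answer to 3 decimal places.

Values: 1, 2, 3, 4
Σfx = 19×1 + 13×2 + 20×3 + 22×4 = 193
n = Σf = 74
Mean = 193 / 74 = 2.6081

2.608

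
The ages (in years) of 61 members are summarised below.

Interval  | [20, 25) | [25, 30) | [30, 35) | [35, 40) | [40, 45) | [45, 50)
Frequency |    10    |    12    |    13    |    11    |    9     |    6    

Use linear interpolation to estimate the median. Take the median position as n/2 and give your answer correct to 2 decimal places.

33.27

Cumulative frequencies: 10, 22, 35, 46, 55, 61
n = 61; position = n/2 = 30.5.
This falls in the class [30, 35): L = 30, F = 22, f = 13, h = 5.
Median ≈ 30 + ((30.5 − 22) / 13) × 5 = 33.2692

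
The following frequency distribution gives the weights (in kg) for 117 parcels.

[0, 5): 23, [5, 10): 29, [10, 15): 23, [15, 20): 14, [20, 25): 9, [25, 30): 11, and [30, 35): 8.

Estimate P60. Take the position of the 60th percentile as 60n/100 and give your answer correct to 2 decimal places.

13.96

Cumulative frequencies: 23, 52, 75, 89, 98, 109, 117
n = 117; position = 60n/100 = 70.2.
This falls in the class [10, 15): L = 10, F = 52, f = 23, h = 5.
60th percentile ≈ 10 + ((70.2 − 52) / 23) × 5 = 13.9565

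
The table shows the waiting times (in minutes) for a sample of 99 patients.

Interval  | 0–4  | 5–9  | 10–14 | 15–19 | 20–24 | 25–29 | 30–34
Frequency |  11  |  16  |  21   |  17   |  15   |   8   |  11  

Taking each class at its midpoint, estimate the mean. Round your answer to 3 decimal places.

15.889

Midpoints: 2, 7, 12, 17, 22, 27, 32
Σfm = 11×2 + 16×7 + 21×12 + 17×17 + 15×22 + 8×27 + 11×32 = 1573
n = Σf = 99
Mean = 1573 / 99 = 15.8889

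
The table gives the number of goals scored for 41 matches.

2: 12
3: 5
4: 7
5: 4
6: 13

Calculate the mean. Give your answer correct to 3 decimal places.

Values: 2, 3, 4, 5, 6
Σfx = 12×2 + 5×3 + 7×4 + 4×5 + 13×6 = 165
n = Σf = 41
Mean = 165 / 41 = 4.0244

4.024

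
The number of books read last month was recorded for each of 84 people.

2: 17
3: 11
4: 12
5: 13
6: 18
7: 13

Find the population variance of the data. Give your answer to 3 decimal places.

Values: 2, 3, 4, 5, 6, 7
n = 84, Σfx = 379, mean = 4.5119
Σfx² = 1969
Σf(x − x̄)² = Σfx² − (Σfx)²/n = 1969 − 379²/84 = 258.9881
Population variance = 258.9881 / 84 = 3.0832

3.083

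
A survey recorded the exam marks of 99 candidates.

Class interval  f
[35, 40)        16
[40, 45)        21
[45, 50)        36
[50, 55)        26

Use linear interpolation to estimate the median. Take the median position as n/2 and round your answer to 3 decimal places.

46.736

Cumulative frequencies: 16, 37, 73, 99
n = 99; position = n/2 = 49.5.
This falls in the class [45, 50): L = 45, F = 37, f = 36, h = 5.
Median ≈ 45 + ((49.5 − 37) / 36) × 5 = 46.7361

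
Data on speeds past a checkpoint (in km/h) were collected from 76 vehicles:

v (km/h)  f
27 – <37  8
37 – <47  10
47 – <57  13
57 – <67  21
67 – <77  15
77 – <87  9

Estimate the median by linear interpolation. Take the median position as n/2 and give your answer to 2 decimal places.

Cumulative frequencies: 8, 18, 31, 52, 67, 76
n = 76; position = n/2 = 38.
This falls in the class 57 – <67: L = 57, F = 31, f = 21, h = 10.
Median ≈ 57 + ((38 − 31) / 21) × 10 = 60.3333

60.33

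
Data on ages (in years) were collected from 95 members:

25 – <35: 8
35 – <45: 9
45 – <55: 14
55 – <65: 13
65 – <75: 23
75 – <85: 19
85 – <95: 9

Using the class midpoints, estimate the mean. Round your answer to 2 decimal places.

Midpoints: 30, 40, 50, 60, 70, 80, 90
Σfm = 8×30 + 9×40 + 14×50 + 13×60 + 23×70 + 19×80 + 9×90 = 6020
n = Σf = 95
Mean = 6020 / 95 = 63.3684

63.37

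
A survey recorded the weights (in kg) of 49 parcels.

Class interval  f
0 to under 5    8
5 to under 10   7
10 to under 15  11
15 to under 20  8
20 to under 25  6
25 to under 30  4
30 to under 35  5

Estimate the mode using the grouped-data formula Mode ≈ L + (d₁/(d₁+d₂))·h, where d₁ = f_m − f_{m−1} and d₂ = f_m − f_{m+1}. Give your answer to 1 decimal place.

12.9

Modal class: 10 to under 15 (highest frequency 11).
d₁ = 11 − 7 = 4, d₂ = 11 − 8 = 3
Mode ≈ 10 + (4/(4+3)) × 5 = 10 + 2.8571 = 12.8571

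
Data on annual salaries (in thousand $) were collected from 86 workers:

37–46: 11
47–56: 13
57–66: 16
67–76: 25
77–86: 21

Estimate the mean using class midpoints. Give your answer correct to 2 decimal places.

Midpoints: 41.5, 51.5, 61.5, 71.5, 81.5
Σfm = 11×41.5 + 13×51.5 + 16×61.5 + 25×71.5 + 21×81.5 = 5609
n = Σf = 86
Mean = 5609 / 86 = 65.2209

65.22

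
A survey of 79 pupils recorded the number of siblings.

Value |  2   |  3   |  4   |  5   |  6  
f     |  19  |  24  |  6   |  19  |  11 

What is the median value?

Cumulative frequencies: 19, 43, 49, 68, 79
n = 79, so the median is the value in position (n+1)/2 = 40.
Position 40 falls at value 3.

3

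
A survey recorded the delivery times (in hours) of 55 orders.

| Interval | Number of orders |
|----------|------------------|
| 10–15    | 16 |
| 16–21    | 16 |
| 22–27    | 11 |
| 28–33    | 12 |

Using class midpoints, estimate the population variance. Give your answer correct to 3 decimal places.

Midpoints: 12.5, 18.5, 24.5, 30.5
n = 55, Σfm = 1131.5, mean = 20.5727
Σfm² = 25741.75
Σf(m − x̄)² = Σfm² − (Σfm)²/n = 25741.75 − 1131.5²/55 = 2463.7091
Population variance = 2463.7091 / 55 = 44.7947

44.795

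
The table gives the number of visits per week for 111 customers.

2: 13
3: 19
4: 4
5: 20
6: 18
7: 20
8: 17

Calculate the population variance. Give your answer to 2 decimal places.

3.97

Values: 2, 3, 4, 5, 6, 7, 8
n = 111, Σfx = 583, mean = 5.2523
Σfx² = 3503
Σf(x − x̄)² = Σfx² − (Σfx)²/n = 3503 − 583²/111 = 440.9369
Population variance = 440.9369 / 111 = 3.9724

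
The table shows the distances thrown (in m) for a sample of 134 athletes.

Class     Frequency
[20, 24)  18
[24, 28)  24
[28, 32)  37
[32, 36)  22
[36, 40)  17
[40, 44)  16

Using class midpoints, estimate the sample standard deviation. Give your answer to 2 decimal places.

Midpoints: 22, 26, 30, 34, 38, 42
n = 134, Σfm = 4196, mean = 31.3134
Σfm² = 136440
Σf(m − x̄)² = Σfm² − (Σfm)²/n = 136440 − 4196²/134 = 5048.8358
Sample variance = 5048.8358 / 133 = 37.9612
Standard deviation = √37.9612 = 6.1613

6.16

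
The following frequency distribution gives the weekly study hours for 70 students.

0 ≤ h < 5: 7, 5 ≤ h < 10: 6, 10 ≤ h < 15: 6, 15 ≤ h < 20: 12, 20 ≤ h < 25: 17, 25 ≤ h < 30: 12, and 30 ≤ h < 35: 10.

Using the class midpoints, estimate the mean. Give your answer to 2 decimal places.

19.79

Midpoints: 2.5, 7.5, 12.5, 17.5, 22.5, 27.5, 32.5
Σfm = 7×2.5 + 6×7.5 + 6×12.5 + 12×17.5 + 17×22.5 + 12×27.5 + 10×32.5 = 1385
n = Σf = 70
Mean = 1385 / 70 = 19.7857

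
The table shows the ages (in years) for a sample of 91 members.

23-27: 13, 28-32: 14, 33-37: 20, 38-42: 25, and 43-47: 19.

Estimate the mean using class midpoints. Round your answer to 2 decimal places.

Midpoints: 25, 30, 35, 40, 45
Σfm = 13×25 + 14×30 + 20×35 + 25×40 + 19×45 = 3300
n = Σf = 91
Mean = 3300 / 91 = 36.2637

36.26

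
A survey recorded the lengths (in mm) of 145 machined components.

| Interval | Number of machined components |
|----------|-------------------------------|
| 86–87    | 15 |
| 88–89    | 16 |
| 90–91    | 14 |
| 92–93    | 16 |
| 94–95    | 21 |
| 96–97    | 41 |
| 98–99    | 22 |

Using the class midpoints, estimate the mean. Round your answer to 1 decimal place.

Midpoints: 86.5, 88.5, 90.5, 92.5, 94.5, 96.5, 98.5
Σfm = 15×86.5 + 16×88.5 + 14×90.5 + 16×92.5 + 21×94.5 + 41×96.5 + 22×98.5 = 13568.5
n = Σf = 145
Mean = 13568.5 / 145 = 93.5759

93.6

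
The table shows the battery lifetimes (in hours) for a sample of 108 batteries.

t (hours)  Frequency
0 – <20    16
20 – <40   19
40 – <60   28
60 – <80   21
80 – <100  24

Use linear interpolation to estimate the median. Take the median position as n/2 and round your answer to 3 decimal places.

53.571

Cumulative frequencies: 16, 35, 63, 84, 108
n = 108; position = n/2 = 54.
This falls in the class 40 – <60: L = 40, F = 35, f = 28, h = 20.
Median ≈ 40 + ((54 − 35) / 28) × 20 = 53.5714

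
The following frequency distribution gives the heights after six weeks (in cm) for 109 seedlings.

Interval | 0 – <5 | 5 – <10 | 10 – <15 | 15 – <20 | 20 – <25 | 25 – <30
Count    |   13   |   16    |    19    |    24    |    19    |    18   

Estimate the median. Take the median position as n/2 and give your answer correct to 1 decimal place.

Cumulative frequencies: 13, 29, 48, 72, 91, 109
n = 109; position = n/2 = 54.5.
This falls in the class 15 – <20: L = 15, F = 48, f = 24, h = 5.
Median ≈ 15 + ((54.5 − 48) / 24) × 5 = 16.3542

16.4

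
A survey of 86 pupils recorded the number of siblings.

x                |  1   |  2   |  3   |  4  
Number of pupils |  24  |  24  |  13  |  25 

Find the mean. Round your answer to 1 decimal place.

2.5

Values: 1, 2, 3, 4
Σfx = 24×1 + 24×2 + 13×3 + 25×4 = 211
n = Σf = 86
Mean = 211 / 86 = 2.4535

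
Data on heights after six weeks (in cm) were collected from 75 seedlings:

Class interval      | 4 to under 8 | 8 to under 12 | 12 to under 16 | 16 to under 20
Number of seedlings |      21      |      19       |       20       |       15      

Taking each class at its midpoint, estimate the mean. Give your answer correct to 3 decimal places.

11.547

Midpoints: 6, 10, 14, 18
Σfm = 21×6 + 19×10 + 20×14 + 15×18 = 866
n = Σf = 75
Mean = 866 / 75 = 11.5467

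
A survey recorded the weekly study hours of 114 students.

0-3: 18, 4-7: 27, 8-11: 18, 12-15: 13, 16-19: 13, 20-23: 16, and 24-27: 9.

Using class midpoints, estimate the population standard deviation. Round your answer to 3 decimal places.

Midpoints: 1.5, 5.5, 9.5, 13.5, 17.5, 21.5, 25.5
n = 114, Σfm = 1323, mean = 11.6053
Σfm² = 22080.5
Σf(m − x̄)² = Σfm² − (Σfm)²/n = 22080.5 − 1323²/114 = 6726.7368
Population variance = 6726.7368 / 114 = 59.0065
Standard deviation = √59.0065 = 7.6816

7.682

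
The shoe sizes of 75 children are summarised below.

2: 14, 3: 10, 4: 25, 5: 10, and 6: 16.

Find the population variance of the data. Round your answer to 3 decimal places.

Values: 2, 3, 4, 5, 6
n = 75, Σfx = 304, mean = 4.0533
Σfx² = 1372
Σf(x − x̄)² = Σfx² − (Σfx)²/n = 1372 − 304²/75 = 139.7867
Population variance = 139.7867 / 75 = 1.8638

1.864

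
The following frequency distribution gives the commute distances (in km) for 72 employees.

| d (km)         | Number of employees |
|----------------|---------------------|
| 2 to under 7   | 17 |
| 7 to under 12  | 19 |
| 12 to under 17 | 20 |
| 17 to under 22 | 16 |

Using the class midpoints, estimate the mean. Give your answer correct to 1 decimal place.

11.9

Midpoints: 4.5, 9.5, 14.5, 19.5
Σfm = 17×4.5 + 19×9.5 + 20×14.5 + 16×19.5 = 859
n = Σf = 72
Mean = 859 / 72 = 11.9306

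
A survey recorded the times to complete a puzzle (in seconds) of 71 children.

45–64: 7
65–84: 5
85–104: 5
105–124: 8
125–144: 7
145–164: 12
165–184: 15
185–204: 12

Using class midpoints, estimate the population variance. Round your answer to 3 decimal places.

2033.406

Midpoints: 54.5, 74.5, 94.5, 114.5, 134.5, 154.5, 174.5, 194.5
n = 71, Σfm = 9889.5, mean = 139.2887
Σfm² = 1521867.75
Σf(m − x̄)² = Σfm² − (Σfm)²/n = 1521867.75 − 9889.5²/71 = 144371.8310
Population variance = 144371.8310 / 71 = 2033.4061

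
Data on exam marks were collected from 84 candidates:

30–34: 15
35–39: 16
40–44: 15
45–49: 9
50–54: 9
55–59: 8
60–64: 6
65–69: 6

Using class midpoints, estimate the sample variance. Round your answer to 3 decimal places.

Midpoints: 32, 37, 42, 47, 52, 57, 62, 67
n = 84, Σfm = 3823, mean = 45.5119
Σfm² = 183931
Σf(m − x̄)² = Σfm² − (Σfm)²/n = 183931 − 3823²/84 = 9938.9881
Sample variance = 9938.9881 / 83 = 119.7468

119.747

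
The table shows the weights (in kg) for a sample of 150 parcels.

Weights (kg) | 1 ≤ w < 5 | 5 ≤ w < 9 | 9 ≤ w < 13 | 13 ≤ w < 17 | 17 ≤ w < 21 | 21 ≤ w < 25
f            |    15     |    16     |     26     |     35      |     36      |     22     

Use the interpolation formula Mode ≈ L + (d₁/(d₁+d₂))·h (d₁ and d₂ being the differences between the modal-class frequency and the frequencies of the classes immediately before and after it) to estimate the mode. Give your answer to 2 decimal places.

17.27

Modal class: 17 ≤ w < 21 (highest frequency 36).
d₁ = 36 − 35 = 1, d₂ = 36 − 22 = 14
Mode ≈ 17 + (1/(1+14)) × 4 = 17 + 0.2667 = 17.2667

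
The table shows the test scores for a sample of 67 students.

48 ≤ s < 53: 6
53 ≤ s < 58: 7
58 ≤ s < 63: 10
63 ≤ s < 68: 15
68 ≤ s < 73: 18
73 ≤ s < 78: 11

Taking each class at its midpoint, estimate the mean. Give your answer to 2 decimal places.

65.35

Midpoints: 50.5, 55.5, 60.5, 65.5, 70.5, 75.5
Σfm = 6×50.5 + 7×55.5 + 10×60.5 + 15×65.5 + 18×70.5 + 11×75.5 = 4378.5
n = Σf = 67
Mean = 4378.5 / 67 = 65.3507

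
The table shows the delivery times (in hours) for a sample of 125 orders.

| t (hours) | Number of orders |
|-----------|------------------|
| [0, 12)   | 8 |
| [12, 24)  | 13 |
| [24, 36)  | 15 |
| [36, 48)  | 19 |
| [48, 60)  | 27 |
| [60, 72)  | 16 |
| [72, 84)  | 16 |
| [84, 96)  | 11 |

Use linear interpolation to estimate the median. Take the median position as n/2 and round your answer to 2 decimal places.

51.33

Cumulative frequencies: 8, 21, 36, 55, 82, 98, 114, 125
n = 125; position = n/2 = 62.5.
This falls in the class [48, 60): L = 48, F = 55, f = 27, h = 12.
Median ≈ 48 + ((62.5 − 55) / 27) × 12 = 51.3333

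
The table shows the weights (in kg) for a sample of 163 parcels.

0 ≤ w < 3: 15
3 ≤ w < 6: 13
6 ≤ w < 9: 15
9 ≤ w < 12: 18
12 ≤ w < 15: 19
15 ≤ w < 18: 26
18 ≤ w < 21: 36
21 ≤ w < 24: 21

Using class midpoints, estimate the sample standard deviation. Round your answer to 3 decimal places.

Midpoints: 1.5, 4.5, 7.5, 10.5, 13.5, 16.5, 19.5, 22.5
n = 163, Σfm = 2242.5, mean = 13.7577
Σfm² = 37986.75
Σf(m − x̄)² = Σfm² − (Σfm)²/n = 37986.75 − 2242.5²/163 = 7135.1779
Sample variance = 7135.1779 / 162 = 44.0443
Standard deviation = √44.0443 = 6.6366

6.637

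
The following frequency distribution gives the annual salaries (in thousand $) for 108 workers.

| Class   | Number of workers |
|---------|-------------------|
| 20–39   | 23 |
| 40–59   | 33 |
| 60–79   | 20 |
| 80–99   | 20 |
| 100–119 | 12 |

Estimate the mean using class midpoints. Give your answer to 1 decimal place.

63.0

Midpoints: 29.5, 49.5, 69.5, 89.5, 109.5
Σfm = 23×29.5 + 33×49.5 + 20×69.5 + 20×89.5 + 12×109.5 = 6806
n = Σf = 108
Mean = 6806 / 108 = 63.0185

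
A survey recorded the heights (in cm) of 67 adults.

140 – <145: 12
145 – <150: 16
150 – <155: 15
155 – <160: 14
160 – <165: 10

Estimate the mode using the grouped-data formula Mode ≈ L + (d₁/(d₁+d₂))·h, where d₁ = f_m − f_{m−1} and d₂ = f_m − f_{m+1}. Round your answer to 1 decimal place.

Modal class: 145 – <150 (highest frequency 16).
d₁ = 16 − 12 = 4, d₂ = 16 − 15 = 1
Mode ≈ 145 + (4/(4+1)) × 5 = 145 + 4.0000 = 149.0000

149.0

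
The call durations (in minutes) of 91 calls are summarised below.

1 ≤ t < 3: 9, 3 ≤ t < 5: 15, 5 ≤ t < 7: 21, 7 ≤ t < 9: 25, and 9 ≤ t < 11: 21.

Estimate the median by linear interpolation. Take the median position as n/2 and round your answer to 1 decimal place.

Cumulative frequencies: 9, 24, 45, 70, 91
n = 91; position = n/2 = 45.5.
This falls in the class 7 ≤ t < 9: L = 7, F = 45, f = 25, h = 2.
Median ≈ 7 + ((45.5 − 45) / 25) × 2 = 7.0400

7.0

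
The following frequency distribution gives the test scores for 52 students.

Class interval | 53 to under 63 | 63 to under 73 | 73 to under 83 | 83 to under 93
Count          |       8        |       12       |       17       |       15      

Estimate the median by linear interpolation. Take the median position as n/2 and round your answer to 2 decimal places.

Cumulative frequencies: 8, 20, 37, 52
n = 52; position = n/2 = 26.
This falls in the class 73 to under 83: L = 73, F = 20, f = 17, h = 10.
Median ≈ 73 + ((26 − 20) / 17) × 10 = 76.5294

76.53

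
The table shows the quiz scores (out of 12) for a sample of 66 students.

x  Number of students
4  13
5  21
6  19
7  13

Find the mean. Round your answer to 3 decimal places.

5.485

Values: 4, 5, 6, 7
Σfx = 13×4 + 21×5 + 19×6 + 13×7 = 362
n = Σf = 66
Mean = 362 / 66 = 5.4848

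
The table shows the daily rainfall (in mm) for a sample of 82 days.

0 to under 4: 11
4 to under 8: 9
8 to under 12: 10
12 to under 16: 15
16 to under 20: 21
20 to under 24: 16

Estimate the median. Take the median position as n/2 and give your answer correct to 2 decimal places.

Cumulative frequencies: 11, 20, 30, 45, 66, 82
n = 82; position = n/2 = 41.
This falls in the class 12 to under 16: L = 12, F = 30, f = 15, h = 4.
Median ≈ 12 + ((41 − 30) / 15) × 4 = 14.9333

14.93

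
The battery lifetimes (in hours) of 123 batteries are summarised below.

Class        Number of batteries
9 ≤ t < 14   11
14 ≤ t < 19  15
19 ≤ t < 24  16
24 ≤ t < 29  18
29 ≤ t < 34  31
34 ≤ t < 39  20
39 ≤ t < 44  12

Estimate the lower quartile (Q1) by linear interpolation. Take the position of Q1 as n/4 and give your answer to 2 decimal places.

20.48

Cumulative frequencies: 11, 26, 42, 60, 91, 111, 123
n = 123; position = n/4 = 30.75.
This falls in the class 19 ≤ t < 24: L = 19, F = 26, f = 16, h = 5.
Lower quartile ≈ 19 + ((30.75 − 26) / 16) × 5 = 20.4844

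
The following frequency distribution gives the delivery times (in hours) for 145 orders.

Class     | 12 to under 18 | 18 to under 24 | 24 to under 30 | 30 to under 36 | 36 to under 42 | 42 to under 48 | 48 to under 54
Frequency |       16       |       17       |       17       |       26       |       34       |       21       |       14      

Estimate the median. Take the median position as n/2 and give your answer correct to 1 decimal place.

35.2

Cumulative frequencies: 16, 33, 50, 76, 110, 131, 145
n = 145; position = n/2 = 72.5.
This falls in the class 30 to under 36: L = 30, F = 50, f = 26, h = 6.
Median ≈ 30 + ((72.5 − 50) / 26) × 6 = 35.1923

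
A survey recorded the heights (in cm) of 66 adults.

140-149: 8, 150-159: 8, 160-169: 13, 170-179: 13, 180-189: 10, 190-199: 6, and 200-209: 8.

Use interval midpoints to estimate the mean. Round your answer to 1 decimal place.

173.4

Midpoints: 144.5, 154.5, 164.5, 174.5, 184.5, 194.5, 204.5
Σfm = 8×144.5 + 8×154.5 + 13×164.5 + 13×174.5 + 10×184.5 + 6×194.5 + 8×204.5 = 11447
n = Σf = 66
Mean = 11447 / 66 = 173.4394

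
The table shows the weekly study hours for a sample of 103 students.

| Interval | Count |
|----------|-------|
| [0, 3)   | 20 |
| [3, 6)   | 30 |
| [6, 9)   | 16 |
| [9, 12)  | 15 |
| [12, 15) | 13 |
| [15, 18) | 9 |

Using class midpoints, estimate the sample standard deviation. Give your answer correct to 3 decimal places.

Midpoints: 1.5, 4.5, 7.5, 10.5, 13.5, 16.5
n = 103, Σfm = 766.5, mean = 7.4417
Σfm² = 8025.75
Σf(m − x̄)² = Σfm² − (Σfm)²/n = 8025.75 − 766.5²/103 = 2321.6505
Sample variance = 2321.6505 / 102 = 22.7613
Standard deviation = √22.7613 = 4.7709

4.771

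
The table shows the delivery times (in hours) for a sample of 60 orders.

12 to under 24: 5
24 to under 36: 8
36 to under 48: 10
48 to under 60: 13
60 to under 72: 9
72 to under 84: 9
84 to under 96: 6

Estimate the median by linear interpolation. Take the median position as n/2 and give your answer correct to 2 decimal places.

Cumulative frequencies: 5, 13, 23, 36, 45, 54, 60
n = 60; position = n/2 = 30.
This falls in the class 48 to under 60: L = 48, F = 23, f = 13, h = 12.
Median ≈ 48 + ((30 − 23) / 13) × 12 = 54.4615

54.46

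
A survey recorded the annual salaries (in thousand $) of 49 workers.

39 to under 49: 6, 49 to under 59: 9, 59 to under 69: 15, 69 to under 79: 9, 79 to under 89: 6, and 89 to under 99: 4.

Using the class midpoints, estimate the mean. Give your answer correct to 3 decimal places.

Midpoints: 44, 54, 64, 74, 84, 94
Σfm = 6×44 + 9×54 + 15×64 + 9×74 + 6×84 + 4×94 = 3256
n = Σf = 49
Mean = 3256 / 49 = 66.4490

66.449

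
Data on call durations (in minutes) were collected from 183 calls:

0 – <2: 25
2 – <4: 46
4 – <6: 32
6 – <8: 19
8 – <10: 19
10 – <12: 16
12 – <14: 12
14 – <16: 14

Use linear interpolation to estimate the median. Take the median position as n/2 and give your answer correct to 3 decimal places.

Cumulative frequencies: 25, 71, 103, 122, 141, 157, 169, 183
n = 183; position = n/2 = 91.5.
This falls in the class 4 – <6: L = 4, F = 71, f = 32, h = 2.
Median ≈ 4 + ((91.5 − 71) / 32) × 2 = 5.2812

5.281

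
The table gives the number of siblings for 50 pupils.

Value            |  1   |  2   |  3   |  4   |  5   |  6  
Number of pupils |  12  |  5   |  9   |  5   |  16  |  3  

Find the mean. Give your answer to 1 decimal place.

3.3

Values: 1, 2, 3, 4, 5, 6
Σfx = 12×1 + 5×2 + 9×3 + 5×4 + 16×5 + 3×6 = 167
n = Σf = 50
Mean = 167 / 50 = 3.3400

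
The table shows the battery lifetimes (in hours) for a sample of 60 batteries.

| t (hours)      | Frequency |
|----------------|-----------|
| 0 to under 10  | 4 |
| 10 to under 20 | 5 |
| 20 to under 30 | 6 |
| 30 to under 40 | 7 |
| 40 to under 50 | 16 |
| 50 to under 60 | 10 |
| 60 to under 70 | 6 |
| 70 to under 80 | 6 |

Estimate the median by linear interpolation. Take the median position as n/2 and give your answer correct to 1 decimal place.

Cumulative frequencies: 4, 9, 15, 22, 38, 48, 54, 60
n = 60; position = n/2 = 30.
This falls in the class 40 to under 50: L = 40, F = 22, f = 16, h = 10.
Median ≈ 40 + ((30 − 22) / 16) × 10 = 45.0000

45.0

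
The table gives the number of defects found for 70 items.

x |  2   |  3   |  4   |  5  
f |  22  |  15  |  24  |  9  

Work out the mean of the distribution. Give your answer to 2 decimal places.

Values: 2, 3, 4, 5
Σfx = 22×2 + 15×3 + 24×4 + 9×5 = 230
n = Σf = 70
Mean = 230 / 70 = 3.2857

3.29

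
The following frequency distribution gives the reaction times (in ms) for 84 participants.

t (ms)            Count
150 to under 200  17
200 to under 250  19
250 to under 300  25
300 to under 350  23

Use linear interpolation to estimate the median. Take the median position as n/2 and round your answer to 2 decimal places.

262.00

Cumulative frequencies: 17, 36, 61, 84
n = 84; position = n/2 = 42.
This falls in the class 250 to under 300: L = 250, F = 36, f = 25, h = 50.
Median ≈ 250 + ((42 − 36) / 25) × 50 = 262.0000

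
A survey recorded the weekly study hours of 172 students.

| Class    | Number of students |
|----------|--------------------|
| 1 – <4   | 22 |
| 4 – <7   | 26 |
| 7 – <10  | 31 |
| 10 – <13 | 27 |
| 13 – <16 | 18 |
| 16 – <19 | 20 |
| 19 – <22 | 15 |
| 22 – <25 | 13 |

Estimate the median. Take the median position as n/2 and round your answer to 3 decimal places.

Cumulative frequencies: 22, 48, 79, 106, 124, 144, 159, 172
n = 172; position = n/2 = 86.
This falls in the class 10 – <13: L = 10, F = 79, f = 27, h = 3.
Median ≈ 10 + ((86 − 79) / 27) × 3 = 10.7778

10.778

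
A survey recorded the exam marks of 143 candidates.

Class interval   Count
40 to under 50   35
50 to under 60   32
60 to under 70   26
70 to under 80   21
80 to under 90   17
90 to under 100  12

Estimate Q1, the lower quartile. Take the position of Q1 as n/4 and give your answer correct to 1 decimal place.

50.2

Cumulative frequencies: 35, 67, 93, 114, 131, 143
n = 143; position = n/4 = 35.75.
This falls in the class 50 to under 60: L = 50, F = 35, f = 32, h = 10.
Lower quartile ≈ 50 + ((35.75 − 35) / 32) × 10 = 50.2344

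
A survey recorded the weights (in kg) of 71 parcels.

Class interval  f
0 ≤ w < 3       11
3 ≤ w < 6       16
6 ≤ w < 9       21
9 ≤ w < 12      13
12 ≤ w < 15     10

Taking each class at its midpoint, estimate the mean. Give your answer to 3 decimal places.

7.289

Midpoints: 1.5, 4.5, 7.5, 10.5, 13.5
Σfm = 11×1.5 + 16×4.5 + 21×7.5 + 13×10.5 + 10×13.5 = 517.5
n = Σf = 71
Mean = 517.5 / 71 = 7.2887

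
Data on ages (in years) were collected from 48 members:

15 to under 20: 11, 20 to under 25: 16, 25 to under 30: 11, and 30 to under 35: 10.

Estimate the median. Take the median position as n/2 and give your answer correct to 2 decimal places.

Cumulative frequencies: 11, 27, 38, 48
n = 48; position = n/2 = 24.
This falls in the class 20 to under 25: L = 20, F = 11, f = 16, h = 5.
Median ≈ 20 + ((24 − 11) / 16) × 5 = 24.0625

24.06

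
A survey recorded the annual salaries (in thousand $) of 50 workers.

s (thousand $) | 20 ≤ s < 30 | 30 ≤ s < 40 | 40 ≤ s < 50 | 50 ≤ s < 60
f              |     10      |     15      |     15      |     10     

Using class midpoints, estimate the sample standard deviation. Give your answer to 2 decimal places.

10.35

Midpoints: 25, 35, 45, 55
n = 50, Σfm = 2000, mean = 40.0000
Σfm² = 85250
Σf(m − x̄)² = Σfm² − (Σfm)²/n = 85250 − 2000²/50 = 5250.0000
Sample variance = 5250.0000 / 49 = 107.1429
Standard deviation = √107.1429 = 10.3510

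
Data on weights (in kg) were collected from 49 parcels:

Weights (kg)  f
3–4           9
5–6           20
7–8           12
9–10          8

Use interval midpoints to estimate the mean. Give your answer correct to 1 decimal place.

6.3

Midpoints: 3.5, 5.5, 7.5, 9.5
Σfm = 9×3.5 + 20×5.5 + 12×7.5 + 8×9.5 = 307.5
n = Σf = 49
Mean = 307.5 / 49 = 6.2755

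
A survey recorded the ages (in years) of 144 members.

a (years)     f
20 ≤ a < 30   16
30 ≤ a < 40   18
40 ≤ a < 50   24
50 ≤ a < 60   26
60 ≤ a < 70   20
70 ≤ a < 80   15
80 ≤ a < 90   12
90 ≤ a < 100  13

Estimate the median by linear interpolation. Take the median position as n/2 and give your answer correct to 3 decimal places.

Cumulative frequencies: 16, 34, 58, 84, 104, 119, 131, 144
n = 144; position = n/2 = 72.
This falls in the class 50 ≤ a < 60: L = 50, F = 58, f = 26, h = 10.
Median ≈ 50 + ((72 − 58) / 26) × 10 = 55.3846

55.385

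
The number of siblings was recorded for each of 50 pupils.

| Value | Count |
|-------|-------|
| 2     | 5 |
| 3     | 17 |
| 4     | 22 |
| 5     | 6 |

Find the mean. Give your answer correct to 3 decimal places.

3.580

Values: 2, 3, 4, 5
Σfx = 5×2 + 17×3 + 22×4 + 6×5 = 179
n = Σf = 50
Mean = 179 / 50 = 3.5800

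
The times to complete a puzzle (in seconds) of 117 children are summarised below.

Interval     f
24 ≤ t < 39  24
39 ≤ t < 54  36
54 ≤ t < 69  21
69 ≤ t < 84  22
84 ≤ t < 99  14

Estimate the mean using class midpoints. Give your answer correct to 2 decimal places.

Midpoints: 31.5, 46.5, 61.5, 76.5, 91.5
Σfm = 24×31.5 + 36×46.5 + 21×61.5 + 22×76.5 + 14×91.5 = 6685.5
n = Σf = 117
Mean = 6685.5 / 117 = 57.1410

57.14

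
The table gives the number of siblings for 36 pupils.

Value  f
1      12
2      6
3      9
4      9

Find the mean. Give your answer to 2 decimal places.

Values: 1, 2, 3, 4
Σfx = 12×1 + 6×2 + 9×3 + 9×4 = 87
n = Σf = 36
Mean = 87 / 36 = 2.4167

2.42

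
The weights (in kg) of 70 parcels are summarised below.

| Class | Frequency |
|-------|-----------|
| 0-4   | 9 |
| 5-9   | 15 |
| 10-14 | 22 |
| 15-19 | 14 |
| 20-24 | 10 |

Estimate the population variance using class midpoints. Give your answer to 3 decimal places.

37.495

Midpoints: 2, 7, 12, 17, 22
n = 70, Σfm = 845, mean = 12.0714
Σfm² = 12825
Σf(m − x̄)² = Σfm² − (Σfm)²/n = 12825 − 845²/70 = 2624.6429
Population variance = 2624.6429 / 70 = 37.4949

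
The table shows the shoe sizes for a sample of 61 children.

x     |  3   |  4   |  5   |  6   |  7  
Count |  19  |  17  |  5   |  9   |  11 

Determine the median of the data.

4

Cumulative frequencies: 19, 36, 41, 50, 61
n = 61, so the median is the value in position (n+1)/2 = 31.
Position 31 falls at value 4.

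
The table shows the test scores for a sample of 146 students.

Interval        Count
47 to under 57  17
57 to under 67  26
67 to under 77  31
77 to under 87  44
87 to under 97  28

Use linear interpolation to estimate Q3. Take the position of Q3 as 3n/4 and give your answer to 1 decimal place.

Cumulative frequencies: 17, 43, 74, 118, 146
n = 146; position = 3n/4 = 109.5.
This falls in the class 77 to under 87: L = 77, F = 74, f = 44, h = 10.
Upper quartile ≈ 77 + ((109.5 − 74) / 44) × 10 = 85.0682

85.1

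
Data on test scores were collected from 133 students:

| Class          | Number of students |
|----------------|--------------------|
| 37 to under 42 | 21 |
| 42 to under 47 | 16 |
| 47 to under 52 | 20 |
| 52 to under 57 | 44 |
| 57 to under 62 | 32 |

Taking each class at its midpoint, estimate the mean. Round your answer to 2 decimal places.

51.38

Midpoints: 39.5, 44.5, 49.5, 54.5, 59.5
Σfm = 21×39.5 + 16×44.5 + 20×49.5 + 44×54.5 + 32×59.5 = 6833.5
n = Σf = 133
Mean = 6833.5 / 133 = 51.3797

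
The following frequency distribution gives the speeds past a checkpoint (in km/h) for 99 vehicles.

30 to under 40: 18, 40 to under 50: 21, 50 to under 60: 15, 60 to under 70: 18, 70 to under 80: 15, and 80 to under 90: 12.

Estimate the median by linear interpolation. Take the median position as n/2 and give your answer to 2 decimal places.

57.00

Cumulative frequencies: 18, 39, 54, 72, 87, 99
n = 99; position = n/2 = 49.5.
This falls in the class 50 to under 60: L = 50, F = 39, f = 15, h = 10.
Median ≈ 50 + ((49.5 − 39) / 15) × 10 = 57.0000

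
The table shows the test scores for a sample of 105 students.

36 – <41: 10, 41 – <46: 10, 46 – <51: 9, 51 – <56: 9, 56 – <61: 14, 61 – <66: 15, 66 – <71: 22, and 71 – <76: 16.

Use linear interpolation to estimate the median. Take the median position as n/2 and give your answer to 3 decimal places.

61.167

Cumulative frequencies: 10, 20, 29, 38, 52, 67, 89, 105
n = 105; position = n/2 = 52.5.
This falls in the class 61 – <66: L = 61, F = 52, f = 15, h = 5.
Median ≈ 61 + ((52.5 − 52) / 15) × 5 = 61.1667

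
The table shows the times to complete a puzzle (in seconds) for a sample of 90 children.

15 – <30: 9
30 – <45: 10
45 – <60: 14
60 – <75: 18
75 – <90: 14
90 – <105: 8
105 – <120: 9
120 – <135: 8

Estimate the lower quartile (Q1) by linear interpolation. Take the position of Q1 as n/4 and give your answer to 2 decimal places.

Cumulative frequencies: 9, 19, 33, 51, 65, 73, 82, 90
n = 90; position = n/4 = 22.5.
This falls in the class 45 – <60: L = 45, F = 19, f = 14, h = 15.
Lower quartile ≈ 45 + ((22.5 − 19) / 14) × 15 = 48.7500

48.75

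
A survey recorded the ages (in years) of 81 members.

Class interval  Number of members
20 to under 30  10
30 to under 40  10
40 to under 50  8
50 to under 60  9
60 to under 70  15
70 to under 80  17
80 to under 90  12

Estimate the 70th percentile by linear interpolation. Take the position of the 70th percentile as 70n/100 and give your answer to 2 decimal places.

Cumulative frequencies: 10, 20, 28, 37, 52, 69, 81
n = 81; position = 70n/100 = 56.7.
This falls in the class 70 to under 80: L = 70, F = 52, f = 17, h = 10.
70th percentile ≈ 70 + ((56.7 − 52) / 17) × 10 = 72.7647

72.76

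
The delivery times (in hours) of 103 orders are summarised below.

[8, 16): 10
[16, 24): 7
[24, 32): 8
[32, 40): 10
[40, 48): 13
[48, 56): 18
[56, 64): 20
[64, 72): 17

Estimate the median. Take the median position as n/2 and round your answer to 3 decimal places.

49.556

Cumulative frequencies: 10, 17, 25, 35, 48, 66, 86, 103
n = 103; position = n/2 = 51.5.
This falls in the class [48, 56): L = 48, F = 48, f = 18, h = 8.
Median ≈ 48 + ((51.5 − 48) / 18) × 8 = 49.5556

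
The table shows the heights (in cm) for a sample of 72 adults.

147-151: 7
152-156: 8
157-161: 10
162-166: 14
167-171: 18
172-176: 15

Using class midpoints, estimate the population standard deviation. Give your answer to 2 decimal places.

7.97

Midpoints: 149, 154, 159, 164, 169, 174
n = 72, Σfm = 11813, mean = 164.0694
Σfm² = 1942727
Σf(m − x̄)² = Σfm² − (Σfm)²/n = 1942727 − 11813²/72 = 4574.6528
Population variance = 4574.6528 / 72 = 63.5368
Standard deviation = √63.5368 = 7.9710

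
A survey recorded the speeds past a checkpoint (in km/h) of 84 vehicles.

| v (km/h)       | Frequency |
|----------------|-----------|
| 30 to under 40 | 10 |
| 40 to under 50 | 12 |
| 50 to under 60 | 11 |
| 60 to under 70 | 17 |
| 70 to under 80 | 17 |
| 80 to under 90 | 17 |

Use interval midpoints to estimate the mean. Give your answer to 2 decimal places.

63.33

Midpoints: 35, 45, 55, 65, 75, 85
Σfm = 10×35 + 12×45 + 11×55 + 17×65 + 17×75 + 17×85 = 5320
n = Σf = 84
Mean = 5320 / 84 = 63.3333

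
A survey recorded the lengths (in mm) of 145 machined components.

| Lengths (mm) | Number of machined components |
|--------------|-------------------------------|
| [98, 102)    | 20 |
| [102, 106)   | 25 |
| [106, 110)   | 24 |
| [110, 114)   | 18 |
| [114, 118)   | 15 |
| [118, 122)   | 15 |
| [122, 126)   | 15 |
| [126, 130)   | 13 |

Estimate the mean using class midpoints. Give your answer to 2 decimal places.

Midpoints: 100, 104, 108, 112, 116, 120, 124, 128
Σfm = 20×100 + 25×104 + 24×108 + 18×112 + 15×116 + 15×120 + 15×124 + 13×128 = 16272
n = Σf = 145
Mean = 16272 / 145 = 112.2207

112.22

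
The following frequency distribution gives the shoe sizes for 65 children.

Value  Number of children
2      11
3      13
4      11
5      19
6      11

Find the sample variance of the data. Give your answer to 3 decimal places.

Values: 2, 3, 4, 5, 6
n = 65, Σfx = 266, mean = 4.0923
Σfx² = 1208
Σf(x − x̄)² = Σfx² − (Σfx)²/n = 1208 − 266²/65 = 119.4462
Sample variance = 119.4462 / 64 = 1.8663

1.866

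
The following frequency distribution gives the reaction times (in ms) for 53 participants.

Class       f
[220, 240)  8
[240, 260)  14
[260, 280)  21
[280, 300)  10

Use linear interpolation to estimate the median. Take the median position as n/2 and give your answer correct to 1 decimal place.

264.3

Cumulative frequencies: 8, 22, 43, 53
n = 53; position = n/2 = 26.5.
This falls in the class [260, 280): L = 260, F = 22, f = 21, h = 20.
Median ≈ 260 + ((26.5 − 22) / 21) × 20 = 264.2857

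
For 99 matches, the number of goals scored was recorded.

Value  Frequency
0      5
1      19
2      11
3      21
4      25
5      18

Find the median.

3

Cumulative frequencies: 5, 24, 35, 56, 81, 99
n = 99, so the median is the value in position (n+1)/2 = 50.
Position 50 falls at value 3.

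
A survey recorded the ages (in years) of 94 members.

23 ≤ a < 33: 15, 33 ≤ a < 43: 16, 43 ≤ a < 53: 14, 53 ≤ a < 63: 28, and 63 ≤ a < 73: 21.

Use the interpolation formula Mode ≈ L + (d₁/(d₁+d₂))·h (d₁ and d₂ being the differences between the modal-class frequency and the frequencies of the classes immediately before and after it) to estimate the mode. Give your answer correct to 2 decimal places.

Modal class: 53 ≤ a < 63 (highest frequency 28).
d₁ = 28 − 14 = 14, d₂ = 28 − 21 = 7
Mode ≈ 53 + (14/(14+7)) × 10 = 53 + 6.6667 = 59.6667

59.67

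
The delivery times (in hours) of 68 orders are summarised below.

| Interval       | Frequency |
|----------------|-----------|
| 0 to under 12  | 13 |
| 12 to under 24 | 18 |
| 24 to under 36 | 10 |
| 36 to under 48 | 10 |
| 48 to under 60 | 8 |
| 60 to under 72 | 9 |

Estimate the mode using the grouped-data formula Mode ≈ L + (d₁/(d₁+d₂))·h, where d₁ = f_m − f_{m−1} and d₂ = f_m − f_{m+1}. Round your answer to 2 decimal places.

16.62

Modal class: 12 to under 24 (highest frequency 18).
d₁ = 18 − 13 = 5, d₂ = 18 − 10 = 8
Mode ≈ 12 + (5/(5+8)) × 12 = 12 + 4.6154 = 16.6154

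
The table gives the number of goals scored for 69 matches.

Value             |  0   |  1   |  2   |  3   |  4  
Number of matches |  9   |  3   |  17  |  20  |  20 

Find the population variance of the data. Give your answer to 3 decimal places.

Values: 0, 1, 2, 3, 4
n = 69, Σfx = 177, mean = 2.5652
Σfx² = 571
Σf(x − x̄)² = Σfx² − (Σfx)²/n = 571 − 177²/69 = 116.9565
Population variance = 116.9565 / 69 = 1.6950

1.695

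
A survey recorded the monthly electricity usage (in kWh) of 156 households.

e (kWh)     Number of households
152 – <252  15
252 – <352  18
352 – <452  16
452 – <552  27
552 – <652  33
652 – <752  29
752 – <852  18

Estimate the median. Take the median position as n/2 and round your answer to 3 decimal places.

Cumulative frequencies: 15, 33, 49, 76, 109, 138, 156
n = 156; position = n/2 = 78.
This falls in the class 552 – <652: L = 552, F = 76, f = 33, h = 100.
Median ≈ 552 + ((78 − 76) / 33) × 100 = 558.0606

558.061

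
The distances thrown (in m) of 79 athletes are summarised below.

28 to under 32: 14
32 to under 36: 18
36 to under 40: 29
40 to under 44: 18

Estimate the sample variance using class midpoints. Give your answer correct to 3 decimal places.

Midpoints: 30, 34, 38, 42
n = 79, Σfm = 2890, mean = 36.5823
Σfm² = 107036
Σf(m − x̄)² = Σfm² − (Σfm)²/n = 107036 − 2890²/79 = 1313.2152
Sample variance = 1313.2152 / 78 = 16.8361

16.836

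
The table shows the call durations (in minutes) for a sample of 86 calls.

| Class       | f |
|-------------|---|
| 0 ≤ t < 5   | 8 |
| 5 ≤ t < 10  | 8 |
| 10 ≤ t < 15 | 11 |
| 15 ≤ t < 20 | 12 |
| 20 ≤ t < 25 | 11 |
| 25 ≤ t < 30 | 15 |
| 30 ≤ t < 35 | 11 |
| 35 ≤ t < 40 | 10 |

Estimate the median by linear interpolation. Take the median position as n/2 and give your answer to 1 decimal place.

21.8

Cumulative frequencies: 8, 16, 27, 39, 50, 65, 76, 86
n = 86; position = n/2 = 43.
This falls in the class 20 ≤ t < 25: L = 20, F = 39, f = 11, h = 5.
Median ≈ 20 + ((43 − 39) / 11) × 5 = 21.8182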